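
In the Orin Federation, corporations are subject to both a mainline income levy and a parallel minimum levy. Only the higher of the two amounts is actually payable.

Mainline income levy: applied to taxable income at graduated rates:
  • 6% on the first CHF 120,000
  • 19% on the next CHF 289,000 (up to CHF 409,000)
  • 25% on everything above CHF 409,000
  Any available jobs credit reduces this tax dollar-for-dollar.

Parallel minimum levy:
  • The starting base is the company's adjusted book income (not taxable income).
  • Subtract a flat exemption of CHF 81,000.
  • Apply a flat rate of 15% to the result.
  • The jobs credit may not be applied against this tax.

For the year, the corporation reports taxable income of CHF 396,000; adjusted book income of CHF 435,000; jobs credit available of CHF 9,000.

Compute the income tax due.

Mainline income levy:
  CHF 120,000 × 6% = CHF 7,200
  CHF 276,000 × 19% = CHF 52,440
  → CHF 59,640
  Less jobs credit CHF 9,000 → CHF 50,640

Parallel minimum levy:
  Base (adjusted book income): CHF 435,000
  Less exemption CHF 81,000 → base CHF 354,000
  CHF 354,000 × 15% = CHF 53,100

CHF 53,100 > CHF 50,640, so the parallel minimum levy is the binding amount.

CHF 53,100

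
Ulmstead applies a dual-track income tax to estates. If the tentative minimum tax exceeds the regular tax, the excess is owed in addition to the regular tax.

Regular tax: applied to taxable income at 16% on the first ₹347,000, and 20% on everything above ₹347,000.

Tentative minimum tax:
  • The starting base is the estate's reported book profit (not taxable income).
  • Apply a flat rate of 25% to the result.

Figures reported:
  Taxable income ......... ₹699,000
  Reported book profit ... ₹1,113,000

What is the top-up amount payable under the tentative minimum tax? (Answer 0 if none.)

₹152,330

Regular tax:
  ₹347,000 × 16% = ₹55,520
  ₹352,000 × 20% = ₹70,400
  → ₹125,920

Tentative minimum tax:
  Base (reported book profit): ₹1,113,000
  ₹1,113,000 × 25% = ₹278,250

Excess of tentative minimum tax over regular tax: ₹278,250 − ₹125,920 = ₹152,330.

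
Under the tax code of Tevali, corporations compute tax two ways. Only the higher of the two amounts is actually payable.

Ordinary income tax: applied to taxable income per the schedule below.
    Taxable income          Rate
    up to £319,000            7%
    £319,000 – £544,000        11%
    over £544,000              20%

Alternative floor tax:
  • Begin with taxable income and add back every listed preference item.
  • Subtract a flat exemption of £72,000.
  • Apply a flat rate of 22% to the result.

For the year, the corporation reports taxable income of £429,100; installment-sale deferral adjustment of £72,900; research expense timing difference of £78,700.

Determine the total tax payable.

£111,914

Ordinary income tax:
  £319,000 × 7% = £22,330
  £110,100 × 11% = £12,111
  → £34,441

Alternative floor tax:
  Adjusted income: £429,100 + £72,900 + £78,700 = £580,700
  Less exemption £72,000 → base £508,700
  £508,700 × 22% = £111,914

£111,914 > £34,441, so the alternative floor tax is the binding amount.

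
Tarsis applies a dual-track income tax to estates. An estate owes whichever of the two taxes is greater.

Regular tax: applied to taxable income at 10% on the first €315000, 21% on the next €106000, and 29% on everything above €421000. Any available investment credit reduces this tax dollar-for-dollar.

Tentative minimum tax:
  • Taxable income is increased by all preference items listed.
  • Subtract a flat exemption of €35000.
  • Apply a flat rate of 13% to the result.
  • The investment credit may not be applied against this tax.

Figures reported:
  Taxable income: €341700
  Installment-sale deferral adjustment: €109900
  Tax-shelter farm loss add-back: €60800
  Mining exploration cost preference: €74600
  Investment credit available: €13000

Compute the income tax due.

Regular tax:
  €315000 × 10% = €31500
  €26700 × 21% = €5607
  → €37107
  Less investment credit €13000 → €24107

Tentative minimum tax:
  Adjusted income: €341700 + €109900 + €60800 + €74600 = €587000
  Less exemption €35000 → base €552000
  €552000 × 13% = €71760

€71760 > €24107, so the tentative minimum tax is the binding amount.

€71760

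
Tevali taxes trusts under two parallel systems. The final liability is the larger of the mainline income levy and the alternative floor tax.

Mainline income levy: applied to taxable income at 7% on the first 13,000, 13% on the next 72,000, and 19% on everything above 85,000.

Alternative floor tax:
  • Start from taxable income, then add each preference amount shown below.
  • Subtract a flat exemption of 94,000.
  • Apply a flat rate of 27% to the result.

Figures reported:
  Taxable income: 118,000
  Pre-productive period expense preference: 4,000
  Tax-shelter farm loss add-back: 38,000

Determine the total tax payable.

17,820

Alternative floor tax:
  Adjusted income: 118,000 + 4,000 + 38,000 = 160,000
  Less exemption 94,000 → base 66,000
  66,000 × 27% = 17,820

Mainline income levy:
  13,000 × 7% = 910
  72,000 × 13% = 9,360
  33,000 × 19% = 6,270
  → 16,540

17,820 > 16,540, so the alternative floor tax is the binding amount.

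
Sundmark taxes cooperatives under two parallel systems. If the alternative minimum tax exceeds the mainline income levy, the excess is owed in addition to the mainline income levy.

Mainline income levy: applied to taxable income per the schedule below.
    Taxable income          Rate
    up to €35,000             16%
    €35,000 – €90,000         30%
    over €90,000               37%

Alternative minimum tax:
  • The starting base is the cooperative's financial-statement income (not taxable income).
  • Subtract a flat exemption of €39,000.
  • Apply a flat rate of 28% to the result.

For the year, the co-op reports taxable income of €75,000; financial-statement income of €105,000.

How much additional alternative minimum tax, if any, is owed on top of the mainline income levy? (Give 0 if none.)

Alternative minimum tax:
  Base (financial-statement income): €105,000
  Less exemption €39,000 → base €66,000
  €66,000 × 28% = €18,480

Mainline income levy:
  €35,000 × 16% = €5,600
  €40,000 × 30% = €12,000
  → €17,600

Excess of alternative minimum tax over mainline income levy: €18,480 − €17,600 = €880.

€880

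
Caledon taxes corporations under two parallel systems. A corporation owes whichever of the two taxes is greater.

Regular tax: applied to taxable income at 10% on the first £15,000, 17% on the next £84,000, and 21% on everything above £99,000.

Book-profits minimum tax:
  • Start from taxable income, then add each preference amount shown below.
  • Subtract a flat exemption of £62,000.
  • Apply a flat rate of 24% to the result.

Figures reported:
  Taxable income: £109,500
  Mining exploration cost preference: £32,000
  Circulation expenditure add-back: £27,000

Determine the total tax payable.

£25,560

Regular tax:
  £15,000 × 10% = £1,500
  £84,000 × 17% = £14,280
  £10,500 × 21% = £2,205
  → £17,985

Book-profits minimum tax:
  Adjusted income: £109,500 + £32,000 + £27,000 = £168,500
  Less exemption £62,000 → base £106,500
  £106,500 × 24% = £25,560

£25,560 > £17,985, so the book-profits minimum tax is the binding amount.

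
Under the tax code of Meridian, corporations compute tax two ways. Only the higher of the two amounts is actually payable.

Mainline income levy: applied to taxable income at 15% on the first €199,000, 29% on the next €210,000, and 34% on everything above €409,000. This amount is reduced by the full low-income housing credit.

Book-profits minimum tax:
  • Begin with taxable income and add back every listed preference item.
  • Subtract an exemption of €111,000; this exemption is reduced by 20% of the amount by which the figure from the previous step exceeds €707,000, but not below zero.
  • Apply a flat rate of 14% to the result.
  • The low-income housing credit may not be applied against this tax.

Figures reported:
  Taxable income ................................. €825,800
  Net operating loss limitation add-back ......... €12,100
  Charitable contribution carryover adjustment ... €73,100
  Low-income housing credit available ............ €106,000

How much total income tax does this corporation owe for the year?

€126,462

Mainline income levy:
  €199,000 × 15% = €29,850
  €210,000 × 29% = €60,900
  €416,800 × 34% = €141,712
  → €232,462
  Less low-income housing credit €106,000 → €126,462

Book-profits minimum tax:
  Adjusted income: €825,800 + €12,100 + €73,100 = €911,000
  Exemption: €111,000 − 20% × (€911,000 − €707,000) = €111,000 − €40,800 = €70,200
  Base: €911,000 − €70,200 = €840,800
  €840,800 × 14% = €117,712

€126,462 > €117,712, so the mainline income levy governs.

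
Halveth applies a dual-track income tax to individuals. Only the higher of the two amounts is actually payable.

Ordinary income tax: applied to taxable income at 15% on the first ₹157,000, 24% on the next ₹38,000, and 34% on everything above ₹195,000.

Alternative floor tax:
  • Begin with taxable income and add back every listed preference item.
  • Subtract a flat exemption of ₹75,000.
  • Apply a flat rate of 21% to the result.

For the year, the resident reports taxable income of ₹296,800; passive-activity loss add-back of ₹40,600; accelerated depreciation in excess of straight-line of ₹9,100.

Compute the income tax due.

₹67,282

Alternative floor tax:
  Adjusted income: ₹296,800 + ₹40,600 + ₹9,100 = ₹346,500
  Less exemption ₹75,000 → base ₹271,500
  ₹271,500 × 21% = ₹57,015

Ordinary income tax:
  ₹157,000 × 15% = ₹23,550
  ₹38,000 × 24% = ₹9,120
  ₹101,800 × 34% = ₹34,612
  → ₹67,282

₹67,282 > ₹57,015, so the ordinary income tax governs.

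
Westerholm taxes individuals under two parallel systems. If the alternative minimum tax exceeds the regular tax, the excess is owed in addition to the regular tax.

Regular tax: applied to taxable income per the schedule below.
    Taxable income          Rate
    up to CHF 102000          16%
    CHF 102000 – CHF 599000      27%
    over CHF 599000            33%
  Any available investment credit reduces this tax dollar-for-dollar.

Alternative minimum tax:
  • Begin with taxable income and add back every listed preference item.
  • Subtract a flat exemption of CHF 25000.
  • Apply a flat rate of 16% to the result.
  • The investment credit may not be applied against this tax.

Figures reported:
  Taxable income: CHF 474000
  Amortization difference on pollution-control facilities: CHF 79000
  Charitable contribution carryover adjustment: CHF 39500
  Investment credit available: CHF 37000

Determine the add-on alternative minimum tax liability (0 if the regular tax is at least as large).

Alternative minimum tax:
  Adjusted income: CHF 474000 + CHF 79000 + CHF 39500 = CHF 592500
  Less exemption CHF 25000 → base CHF 567500
  CHF 567500 × 16% = CHF 90800

Regular tax:
  CHF 102000 × 16% = CHF 16320
  CHF 372000 × 27% = CHF 100440
  → CHF 116760
  Less investment credit CHF 37000 → CHF 79760

Excess of alternative minimum tax over regular tax: CHF 90800 − CHF 79760 = CHF 11040.

CHF 11040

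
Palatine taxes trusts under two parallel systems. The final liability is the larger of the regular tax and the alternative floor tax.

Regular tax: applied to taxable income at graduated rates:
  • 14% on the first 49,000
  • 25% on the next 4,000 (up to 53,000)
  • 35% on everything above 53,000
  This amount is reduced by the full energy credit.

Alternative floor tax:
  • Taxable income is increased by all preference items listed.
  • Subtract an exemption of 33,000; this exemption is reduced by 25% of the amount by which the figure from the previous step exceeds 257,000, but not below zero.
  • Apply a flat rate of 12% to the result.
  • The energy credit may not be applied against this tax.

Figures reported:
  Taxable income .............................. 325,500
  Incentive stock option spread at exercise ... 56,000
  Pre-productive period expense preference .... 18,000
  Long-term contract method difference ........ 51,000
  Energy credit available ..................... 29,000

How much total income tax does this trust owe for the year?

Regular tax:
  49,000 × 14% = 6,860
  4,000 × 25% = 1,000
  272,500 × 35% = 95,375
  → 103,235
  Less energy credit 29,000 → 74,235

Alternative floor tax:
  Adjusted income: 325,500 + 56,000 + 18,000 + 51,000 = 450,500
  Exemption: 25% × (450,500 − 257,000) = 48,375 ≥ 33,000, so the exemption is fully phased out
  Base: 450,500 − 0 = 450,500
  450,500 × 12% = 54,060

74,235 > 54,060, so the regular tax governs.

74,235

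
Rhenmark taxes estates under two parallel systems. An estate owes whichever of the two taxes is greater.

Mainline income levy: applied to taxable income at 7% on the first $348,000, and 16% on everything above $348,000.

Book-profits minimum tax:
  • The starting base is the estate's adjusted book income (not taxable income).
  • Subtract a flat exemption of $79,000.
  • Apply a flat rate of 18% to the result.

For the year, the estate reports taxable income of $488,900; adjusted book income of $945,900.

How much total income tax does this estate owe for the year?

$156,042

Mainline income levy:
  $348,000 × 7% = $24,360
  $140,900 × 16% = $22,544
  → $46,904

Book-profits minimum tax:
  Base (adjusted book income): $945,900
  Less exemption $79,000 → base $866,900
  $866,900 × 18% = $156,042

$156,042 > $46,904, so the book-profits minimum tax is the binding amount.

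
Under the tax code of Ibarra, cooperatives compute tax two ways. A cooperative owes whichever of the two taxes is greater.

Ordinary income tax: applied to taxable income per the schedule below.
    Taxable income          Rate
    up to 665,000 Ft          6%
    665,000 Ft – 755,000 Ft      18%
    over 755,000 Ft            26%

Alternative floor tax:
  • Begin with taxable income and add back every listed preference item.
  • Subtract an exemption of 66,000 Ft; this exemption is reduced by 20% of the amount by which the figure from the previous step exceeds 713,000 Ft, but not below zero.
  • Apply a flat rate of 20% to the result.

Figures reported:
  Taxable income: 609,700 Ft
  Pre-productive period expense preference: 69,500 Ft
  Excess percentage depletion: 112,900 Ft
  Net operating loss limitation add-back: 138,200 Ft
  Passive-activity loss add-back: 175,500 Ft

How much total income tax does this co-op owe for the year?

221,160 Ft

Ordinary income tax:
  609,700 Ft × 6% = 36,582 Ft

Alternative floor tax:
  Adjusted income: 609,700 Ft + 69,500 Ft + 112,900 Ft + 138,200 Ft + 175,500 Ft = 1,105,800 Ft
  Exemption: 20% × (1,105,800 Ft − 713,000 Ft) = 78,560 Ft ≥ 66,000 Ft, so the exemption is fully phased out
  Base: 1,105,800 Ft − 0 Ft = 1,105,800 Ft
  1,105,800 Ft × 20% = 221,160 Ft

221,160 Ft > 36,582 Ft, so the alternative floor tax is the binding amount.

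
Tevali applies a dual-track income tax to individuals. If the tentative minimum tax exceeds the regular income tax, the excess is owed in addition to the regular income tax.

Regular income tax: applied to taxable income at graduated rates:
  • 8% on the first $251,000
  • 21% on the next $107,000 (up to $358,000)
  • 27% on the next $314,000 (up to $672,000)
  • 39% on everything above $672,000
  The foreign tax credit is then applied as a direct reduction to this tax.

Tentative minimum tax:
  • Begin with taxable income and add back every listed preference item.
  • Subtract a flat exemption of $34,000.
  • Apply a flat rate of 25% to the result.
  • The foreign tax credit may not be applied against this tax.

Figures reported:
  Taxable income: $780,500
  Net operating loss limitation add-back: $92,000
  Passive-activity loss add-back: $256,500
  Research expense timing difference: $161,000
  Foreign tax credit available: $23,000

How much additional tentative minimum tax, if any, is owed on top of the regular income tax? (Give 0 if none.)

Regular income tax:
  $251,000 × 8% = $20,080
  $107,000 × 21% = $22,470
  $314,000 × 27% = $84,780
  $108,500 × 39% = $42,315
  → $169,645
  Less foreign tax credit $23,000 → $146,645

Tentative minimum tax:
  Adjusted income: $780,500 + $92,000 + $256,500 + $161,000 = $1,290,000
  Less exemption $34,000 → base $1,256,000
  $1,256,000 × 25% = $314,000

Excess of tentative minimum tax over regular income tax: $314,000 − $146,645 = $167,355.

$167,355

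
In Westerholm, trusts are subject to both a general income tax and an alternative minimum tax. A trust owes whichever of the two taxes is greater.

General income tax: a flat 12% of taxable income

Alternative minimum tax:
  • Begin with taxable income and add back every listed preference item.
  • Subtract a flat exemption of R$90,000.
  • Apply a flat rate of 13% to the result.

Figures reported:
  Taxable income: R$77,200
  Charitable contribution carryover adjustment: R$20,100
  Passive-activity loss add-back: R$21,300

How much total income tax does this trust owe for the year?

General income tax:
  R$77,200 × 12% = R$9,264

Alternative minimum tax:
  Adjusted income: R$77,200 + R$20,100 + R$21,300 = R$118,600
  Less exemption R$90,000 → base R$28,600
  R$28,600 × 13% = R$3,718

R$9,264 > R$3,718, so the general income tax governs.

R$9,264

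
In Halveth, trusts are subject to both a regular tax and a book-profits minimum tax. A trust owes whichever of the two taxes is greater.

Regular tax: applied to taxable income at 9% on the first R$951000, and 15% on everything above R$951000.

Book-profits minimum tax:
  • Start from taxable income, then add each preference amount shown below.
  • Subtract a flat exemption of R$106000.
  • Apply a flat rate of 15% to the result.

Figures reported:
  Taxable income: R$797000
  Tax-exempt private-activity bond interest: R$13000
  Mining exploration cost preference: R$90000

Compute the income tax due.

R$119100

Regular tax:
  R$797000 × 9% = R$71730

Book-profits minimum tax:
  Adjusted income: R$797000 + R$13000 + R$90000 = R$900000
  Less exemption R$106000 → base R$794000
  R$794000 × 15% = R$119100

R$119100 > R$71730, so the book-profits minimum tax is the binding amount.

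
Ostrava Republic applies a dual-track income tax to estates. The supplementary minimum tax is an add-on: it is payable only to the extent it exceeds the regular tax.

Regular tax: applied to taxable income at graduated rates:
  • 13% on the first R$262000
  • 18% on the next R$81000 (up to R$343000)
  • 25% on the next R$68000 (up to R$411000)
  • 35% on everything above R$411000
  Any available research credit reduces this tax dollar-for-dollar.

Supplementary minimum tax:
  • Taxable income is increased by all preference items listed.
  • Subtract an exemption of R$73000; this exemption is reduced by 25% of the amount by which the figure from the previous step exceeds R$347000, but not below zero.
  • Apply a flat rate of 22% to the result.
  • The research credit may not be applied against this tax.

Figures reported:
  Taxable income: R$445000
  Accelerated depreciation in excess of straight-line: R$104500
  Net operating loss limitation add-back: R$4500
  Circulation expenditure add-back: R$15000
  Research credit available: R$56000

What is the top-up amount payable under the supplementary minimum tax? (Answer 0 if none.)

R$99790

Regular tax:
  R$262000 × 13% = R$34060
  R$81000 × 18% = R$14580
  R$68000 × 25% = R$17000
  R$34000 × 35% = R$11900
  → R$77540
  Less research credit R$56000 → R$21540

Supplementary minimum tax:
  Adjusted income: R$445000 + R$104500 + R$4500 + R$15000 = R$569000
  Exemption: R$73000 − 25% × (R$569000 − R$347000) = R$73000 − R$55500 = R$17500
  Base: R$569000 − R$17500 = R$551500
  R$551500 × 22% = R$121330

Excess of supplementary minimum tax over regular tax: R$121330 − R$21540 = R$99790.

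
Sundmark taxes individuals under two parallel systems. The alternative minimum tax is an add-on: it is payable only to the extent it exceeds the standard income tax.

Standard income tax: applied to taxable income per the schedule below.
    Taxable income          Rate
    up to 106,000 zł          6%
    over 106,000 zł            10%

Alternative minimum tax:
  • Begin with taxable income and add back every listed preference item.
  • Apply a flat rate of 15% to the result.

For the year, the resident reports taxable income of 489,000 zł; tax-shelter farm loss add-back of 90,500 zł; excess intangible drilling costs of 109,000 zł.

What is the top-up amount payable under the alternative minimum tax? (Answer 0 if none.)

Standard income tax:
  106,000 zł × 6% = 6,360 zł
  383,000 zł × 10% = 38,300 zł
  → 44,660 zł

Alternative minimum tax:
  Adjusted income: 489,000 zł + 90,500 zł + 109,000 zł = 688,500 zł
  688,500 zł × 15% = 103,275 zł

Excess of alternative minimum tax over standard income tax: 103,275 zł − 44,660 zł = 58,615 zł.

58,615 zł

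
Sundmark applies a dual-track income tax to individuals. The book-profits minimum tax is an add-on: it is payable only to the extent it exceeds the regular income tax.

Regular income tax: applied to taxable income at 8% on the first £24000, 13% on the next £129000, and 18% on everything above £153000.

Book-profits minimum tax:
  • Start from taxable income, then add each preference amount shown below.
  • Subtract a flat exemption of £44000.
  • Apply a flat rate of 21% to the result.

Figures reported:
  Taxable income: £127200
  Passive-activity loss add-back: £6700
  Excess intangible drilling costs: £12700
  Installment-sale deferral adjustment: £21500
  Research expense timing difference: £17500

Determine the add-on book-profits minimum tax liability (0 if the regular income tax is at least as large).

£14400

Book-profits minimum tax:
  Adjusted income: £127200 + £6700 + £12700 + £21500 + £17500 = £185600
  Less exemption £44000 → base £141600
  £141600 × 21% = £29736

Regular income tax:
  £24000 × 8% = £1920
  £103200 × 13% = £13416
  → £15336

Excess of book-profits minimum tax over regular income tax: £29736 − £15336 = £14400.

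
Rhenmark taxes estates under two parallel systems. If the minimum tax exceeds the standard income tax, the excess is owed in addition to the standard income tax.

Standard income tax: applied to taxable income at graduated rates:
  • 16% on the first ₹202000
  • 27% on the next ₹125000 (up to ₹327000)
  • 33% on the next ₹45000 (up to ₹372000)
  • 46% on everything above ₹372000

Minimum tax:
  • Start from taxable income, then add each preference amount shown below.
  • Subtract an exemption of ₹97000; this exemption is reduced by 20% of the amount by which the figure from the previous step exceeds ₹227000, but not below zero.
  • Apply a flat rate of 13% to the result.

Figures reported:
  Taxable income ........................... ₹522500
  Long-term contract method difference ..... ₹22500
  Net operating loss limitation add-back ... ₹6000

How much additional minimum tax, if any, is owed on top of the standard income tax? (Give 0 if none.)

Standard income tax:
  ₹202000 × 16% = ₹32320
  ₹125000 × 27% = ₹33750
  ₹45000 × 33% = ₹14850
  ₹150500 × 46% = ₹69230
  → ₹150150

Minimum tax:
  Adjusted income: ₹522500 + ₹22500 + ₹6000 = ₹551000
  Exemption: ₹97000 − 20% × (₹551000 − ₹227000) = ₹97000 − ₹64800 = ₹32200
  Base: ₹551000 − ₹32200 = ₹518800
  ₹518800 × 13% = ₹67444

₹67444 ≤ ₹150150, so no add-on is due.

₹0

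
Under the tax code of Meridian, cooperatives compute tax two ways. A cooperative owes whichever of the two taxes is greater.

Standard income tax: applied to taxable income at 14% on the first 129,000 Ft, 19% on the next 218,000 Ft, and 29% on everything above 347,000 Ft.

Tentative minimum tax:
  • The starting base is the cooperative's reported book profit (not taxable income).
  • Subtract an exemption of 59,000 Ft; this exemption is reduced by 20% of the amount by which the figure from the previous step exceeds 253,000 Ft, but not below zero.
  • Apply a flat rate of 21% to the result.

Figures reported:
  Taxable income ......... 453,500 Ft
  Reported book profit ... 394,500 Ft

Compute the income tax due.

Tentative minimum tax:
  Base (reported book profit): 394,500 Ft
  Exemption: 59,000 Ft − 20% × (394,500 Ft − 253,000 Ft) = 59,000 Ft − 28,300 Ft = 30,700 Ft
  Base: 394,500 Ft − 30,700 Ft = 363,800 Ft
  363,800 Ft × 21% = 76,398 Ft

Standard income tax:
  129,000 Ft × 14% = 18,060 Ft
  218,000 Ft × 19% = 41,420 Ft
  106,500 Ft × 29% = 30,885 Ft
  → 90,365 Ft

90,365 Ft > 76,398 Ft, so the standard income tax governs.

90,365 Ft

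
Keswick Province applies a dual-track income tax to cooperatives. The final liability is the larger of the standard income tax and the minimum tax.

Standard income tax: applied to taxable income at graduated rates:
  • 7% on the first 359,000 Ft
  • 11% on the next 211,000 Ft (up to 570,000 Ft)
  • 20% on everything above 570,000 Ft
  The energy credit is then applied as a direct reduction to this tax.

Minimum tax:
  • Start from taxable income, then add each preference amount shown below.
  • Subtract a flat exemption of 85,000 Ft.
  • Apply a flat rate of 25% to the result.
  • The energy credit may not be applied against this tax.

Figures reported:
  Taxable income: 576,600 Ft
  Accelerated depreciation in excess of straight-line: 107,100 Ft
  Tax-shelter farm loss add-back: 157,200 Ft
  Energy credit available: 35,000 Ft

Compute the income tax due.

188,975 Ft

Standard income tax:
  359,000 Ft × 7% = 25,130 Ft
  211,000 Ft × 11% = 23,210 Ft
  6,600 Ft × 20% = 1,320 Ft
  → 49,660 Ft
  Less energy credit 35,000 Ft → 14,660 Ft

Minimum tax:
  Adjusted income: 576,600 Ft + 107,100 Ft + 157,200 Ft = 840,900 Ft
  Less exemption 85,000 Ft → base 755,900 Ft
  755,900 Ft × 25% = 188,975 Ft

188,975 Ft > 14,660 Ft, so the minimum tax is the binding amount.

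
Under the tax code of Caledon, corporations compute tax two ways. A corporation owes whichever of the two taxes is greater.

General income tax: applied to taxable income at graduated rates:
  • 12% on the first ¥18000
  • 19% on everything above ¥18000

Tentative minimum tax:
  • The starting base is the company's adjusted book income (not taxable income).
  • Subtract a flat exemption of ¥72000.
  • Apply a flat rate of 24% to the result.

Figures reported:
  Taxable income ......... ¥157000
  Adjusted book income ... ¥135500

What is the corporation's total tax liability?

Tentative minimum tax:
  Base (adjusted book income): ¥135500
  Less exemption ¥72000 → base ¥63500
  ¥63500 × 24% = ¥15240

General income tax:
  ¥18000 × 12% = ¥2160
  ¥139000 × 19% = ¥26410
  → ¥28570

¥28570 > ¥15240, so the general income tax governs.

¥28570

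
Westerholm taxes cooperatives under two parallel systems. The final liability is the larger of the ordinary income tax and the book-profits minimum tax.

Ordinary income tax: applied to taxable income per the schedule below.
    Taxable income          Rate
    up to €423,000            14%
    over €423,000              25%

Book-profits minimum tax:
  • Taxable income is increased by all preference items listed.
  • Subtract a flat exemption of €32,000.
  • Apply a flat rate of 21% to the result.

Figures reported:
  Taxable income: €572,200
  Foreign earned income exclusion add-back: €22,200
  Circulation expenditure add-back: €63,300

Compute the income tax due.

Book-profits minimum tax:
  Adjusted income: €572,200 + €22,200 + €63,300 = €657,700
  Less exemption €32,000 → base €625,700
  €625,700 × 21% = €131,397

Ordinary income tax:
  €423,000 × 14% = €59,220
  €149,200 × 25% = €37,300
  → €96,520

€131,397 > €96,520, so the book-profits minimum tax is the binding amount.

€131,397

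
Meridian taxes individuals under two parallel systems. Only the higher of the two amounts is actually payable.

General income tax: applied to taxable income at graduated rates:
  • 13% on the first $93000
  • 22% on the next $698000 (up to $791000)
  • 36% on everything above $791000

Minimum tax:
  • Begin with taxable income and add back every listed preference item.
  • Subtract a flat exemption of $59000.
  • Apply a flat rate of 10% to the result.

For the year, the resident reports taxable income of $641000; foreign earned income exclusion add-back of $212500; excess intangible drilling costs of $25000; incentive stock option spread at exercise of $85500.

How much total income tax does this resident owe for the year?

$132650

Minimum tax:
  Adjusted income: $641000 + $212500 + $25000 + $85500 = $964000
  Less exemption $59000 → base $905000
  $905000 × 10% = $90500

General income tax:
  $93000 × 13% = $12090
  $548000 × 22% = $120560
  → $132650

$132650 > $90500, so the general income tax governs.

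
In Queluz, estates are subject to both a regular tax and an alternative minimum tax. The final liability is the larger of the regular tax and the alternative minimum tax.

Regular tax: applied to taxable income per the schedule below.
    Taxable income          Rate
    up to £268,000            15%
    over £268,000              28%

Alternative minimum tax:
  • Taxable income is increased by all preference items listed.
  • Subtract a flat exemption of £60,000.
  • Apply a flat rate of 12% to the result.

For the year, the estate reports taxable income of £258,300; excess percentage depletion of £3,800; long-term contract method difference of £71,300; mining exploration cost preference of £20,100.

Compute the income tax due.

Regular tax:
  £258,300 × 15% = £38,745

Alternative minimum tax:
  Adjusted income: £258,300 + £3,800 + £71,300 + £20,100 = £353,500
  Less exemption £60,000 → base £293,500
  £293,500 × 12% = £35,220

£38,745 > £35,220, so the regular tax governs.

£38,745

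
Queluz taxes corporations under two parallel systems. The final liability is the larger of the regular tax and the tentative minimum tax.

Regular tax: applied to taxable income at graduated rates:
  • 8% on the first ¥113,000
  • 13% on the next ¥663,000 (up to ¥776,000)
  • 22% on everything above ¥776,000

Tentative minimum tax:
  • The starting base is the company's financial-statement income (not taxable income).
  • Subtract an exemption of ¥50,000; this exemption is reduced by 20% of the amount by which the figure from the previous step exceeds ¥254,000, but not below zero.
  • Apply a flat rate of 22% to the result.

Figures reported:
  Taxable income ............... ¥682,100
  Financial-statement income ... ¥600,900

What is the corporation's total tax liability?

¥132,198

Tentative minimum tax:
  Base (financial-statement income): ¥600,900
  Exemption: 20% × (¥600,900 − ¥254,000) = ¥69,380 ≥ ¥50,000, so the exemption is fully phased out
  Base: ¥600,900 − ¥0 = ¥600,900
  ¥600,900 × 22% = ¥132,198

Regular tax:
  ¥113,000 × 8% = ¥9,040
  ¥569,100 × 13% = ¥73,983
  → ¥83,023

¥132,198 > ¥83,023, so the tentative minimum tax is the binding amount.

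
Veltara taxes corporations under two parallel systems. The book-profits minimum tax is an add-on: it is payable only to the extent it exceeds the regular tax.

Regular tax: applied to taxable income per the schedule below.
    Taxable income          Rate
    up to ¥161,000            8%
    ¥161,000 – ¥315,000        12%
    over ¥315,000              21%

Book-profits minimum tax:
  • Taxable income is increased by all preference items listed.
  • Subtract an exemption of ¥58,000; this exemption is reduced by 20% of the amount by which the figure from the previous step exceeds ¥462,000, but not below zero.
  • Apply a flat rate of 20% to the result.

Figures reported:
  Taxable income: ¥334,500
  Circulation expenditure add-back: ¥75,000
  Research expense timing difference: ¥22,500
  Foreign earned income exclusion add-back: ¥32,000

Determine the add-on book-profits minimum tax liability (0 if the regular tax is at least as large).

Regular tax:
  ¥161,000 × 8% = ¥12,880
  ¥154,000 × 12% = ¥18,480
  ¥19,500 × 21% = ¥4,095
  → ¥35,455

Book-profits minimum tax:
  Adjusted income: ¥334,500 + ¥75,000 + ¥22,500 + ¥32,000 = ¥464,000
  Exemption: ¥58,000 − 20% × (¥464,000 − ¥462,000) = ¥58,000 − ¥400 = ¥57,600
  Base: ¥464,000 − ¥57,600 = ¥406,400
  ¥406,400 × 20% = ¥81,280

Excess of book-profits minimum tax over regular tax: ¥81,280 − ¥35,455 = ¥45,825.

¥45,825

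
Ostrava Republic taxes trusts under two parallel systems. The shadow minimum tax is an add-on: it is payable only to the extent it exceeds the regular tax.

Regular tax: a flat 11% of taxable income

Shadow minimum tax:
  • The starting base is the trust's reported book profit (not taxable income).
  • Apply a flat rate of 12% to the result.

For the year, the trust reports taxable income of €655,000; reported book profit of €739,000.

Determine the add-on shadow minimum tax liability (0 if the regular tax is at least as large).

€16,630

Shadow minimum tax:
  Base (reported book profit): €739,000
  €739,000 × 12% = €88,680

Regular tax:
  €655,000 × 11% = €72,050

Excess of shadow minimum tax over regular tax: €88,680 − €72,050 = €16,630.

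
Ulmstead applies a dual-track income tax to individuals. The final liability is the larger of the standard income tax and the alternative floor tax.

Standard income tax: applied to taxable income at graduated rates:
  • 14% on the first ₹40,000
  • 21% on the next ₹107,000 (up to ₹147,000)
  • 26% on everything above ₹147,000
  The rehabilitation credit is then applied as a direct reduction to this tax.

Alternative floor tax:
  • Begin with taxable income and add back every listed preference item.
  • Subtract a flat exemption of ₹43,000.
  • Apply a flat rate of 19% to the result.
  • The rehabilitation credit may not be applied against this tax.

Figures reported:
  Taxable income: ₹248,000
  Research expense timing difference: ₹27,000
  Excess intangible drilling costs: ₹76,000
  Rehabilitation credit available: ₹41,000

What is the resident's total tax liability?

₹58,520

Alternative floor tax:
  Adjusted income: ₹248,000 + ₹27,000 + ₹76,000 = ₹351,000
  Less exemption ₹43,000 → base ₹308,000
  ₹308,000 × 19% = ₹58,520

Standard income tax:
  ₹40,000 × 14% = ₹5,600
  ₹107,000 × 21% = ₹22,470
  ₹101,000 × 26% = ₹26,260
  → ₹54,330
  Less rehabilitation credit ₹41,000 → ₹13,330

₹58,520 > ₹13,330, so the alternative floor tax is the binding amount.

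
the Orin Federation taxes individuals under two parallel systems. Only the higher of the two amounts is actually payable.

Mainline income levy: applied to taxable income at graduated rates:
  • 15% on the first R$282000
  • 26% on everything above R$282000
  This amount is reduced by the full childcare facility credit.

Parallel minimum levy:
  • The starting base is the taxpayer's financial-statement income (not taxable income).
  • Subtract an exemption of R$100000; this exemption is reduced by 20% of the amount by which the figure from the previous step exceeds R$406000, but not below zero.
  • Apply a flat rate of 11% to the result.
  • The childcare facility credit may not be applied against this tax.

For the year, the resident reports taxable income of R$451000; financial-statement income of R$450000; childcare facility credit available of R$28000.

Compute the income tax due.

Parallel minimum levy:
  Base (financial-statement income): R$450000
  Exemption: R$100000 − 20% × (R$450000 − R$406000) = R$100000 − R$8800 = R$91200
  Base: R$450000 − R$91200 = R$358800
  R$358800 × 11% = R$39468

Mainline income levy:
  R$282000 × 15% = R$42300
  R$169000 × 26% = R$43940
  → R$86240
  Less childcare facility credit R$28000 → R$58240

R$58240 > R$39468, so the mainline income levy governs.

R$58240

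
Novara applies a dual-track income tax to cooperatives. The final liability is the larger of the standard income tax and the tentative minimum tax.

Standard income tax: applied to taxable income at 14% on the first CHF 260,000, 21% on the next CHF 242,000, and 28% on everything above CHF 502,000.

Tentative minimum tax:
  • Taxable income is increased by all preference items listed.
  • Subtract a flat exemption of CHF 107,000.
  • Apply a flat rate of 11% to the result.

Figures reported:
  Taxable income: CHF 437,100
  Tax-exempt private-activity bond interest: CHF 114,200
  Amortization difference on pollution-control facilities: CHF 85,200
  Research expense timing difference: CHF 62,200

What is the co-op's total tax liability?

Tentative minimum tax:
  Adjusted income: CHF 437,100 + CHF 114,200 + CHF 85,200 + CHF 62,200 = CHF 698,700
  Less exemption CHF 107,000 → base CHF 591,700
  CHF 591,700 × 11% = CHF 65,087

Standard income tax:
  CHF 260,000 × 14% = CHF 36,400
  CHF 177,100 × 21% = CHF 37,191
  → CHF 73,591

CHF 73,591 > CHF 65,087, so the standard income tax governs.

CHF 73,591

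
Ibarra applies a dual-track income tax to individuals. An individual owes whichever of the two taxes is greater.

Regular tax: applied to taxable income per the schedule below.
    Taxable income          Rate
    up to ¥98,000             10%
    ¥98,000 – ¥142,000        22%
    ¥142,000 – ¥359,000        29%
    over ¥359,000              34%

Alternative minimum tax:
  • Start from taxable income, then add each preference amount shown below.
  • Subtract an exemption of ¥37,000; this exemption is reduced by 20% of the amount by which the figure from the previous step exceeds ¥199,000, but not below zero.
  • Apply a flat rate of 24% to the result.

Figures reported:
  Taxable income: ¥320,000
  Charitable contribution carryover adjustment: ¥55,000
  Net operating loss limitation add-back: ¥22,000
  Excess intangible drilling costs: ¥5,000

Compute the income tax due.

¥96,480

Alternative minimum tax:
  Adjusted income: ¥320,000 + ¥55,000 + ¥22,000 + ¥5,000 = ¥402,000
  Exemption: 20% × (¥402,000 − ¥199,000) = ¥40,600 ≥ ¥37,000, so the exemption is fully phased out
  Base: ¥402,000 − ¥0 = ¥402,000
  ¥402,000 × 24% = ¥96,480

Regular tax:
  ¥98,000 × 10% = ¥9,800
  ¥44,000 × 22% = ¥9,680
  ¥178,000 × 29% = ¥51,620
  → ¥71,100

¥96,480 > ¥71,100, so the alternative minimum tax is the binding amount.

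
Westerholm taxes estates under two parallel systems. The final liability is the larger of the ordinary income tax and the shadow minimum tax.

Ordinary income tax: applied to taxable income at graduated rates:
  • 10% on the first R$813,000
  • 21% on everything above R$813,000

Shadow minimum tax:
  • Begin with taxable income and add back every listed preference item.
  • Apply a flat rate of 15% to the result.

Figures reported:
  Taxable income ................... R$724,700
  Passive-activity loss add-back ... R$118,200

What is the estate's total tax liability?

Ordinary income tax:
  R$724,700 × 10% = R$72,470

Shadow minimum tax:
  Adjusted income: R$724,700 + R$118,200 = R$842,900
  R$842,900 × 15% = R$126,435

R$126,435 > R$72,470, so the shadow minimum tax is the binding amount.

R$126,435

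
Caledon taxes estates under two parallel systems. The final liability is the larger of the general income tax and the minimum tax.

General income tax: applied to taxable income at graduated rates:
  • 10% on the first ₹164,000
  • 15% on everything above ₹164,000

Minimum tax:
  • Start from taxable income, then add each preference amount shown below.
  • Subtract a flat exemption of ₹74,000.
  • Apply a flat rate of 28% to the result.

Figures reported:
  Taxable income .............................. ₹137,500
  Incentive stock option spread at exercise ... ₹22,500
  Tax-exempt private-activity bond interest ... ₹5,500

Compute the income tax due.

₹25,620

General income tax:
  ₹137,500 × 10% = ₹13,750

Minimum tax:
  Adjusted income: ₹137,500 + ₹22,500 + ₹5,500 = ₹165,500
  Less exemption ₹74,000 → base ₹91,500
  ₹91,500 × 28% = ₹25,620

₹25,620 > ₹13,750, so the minimum tax is the binding amount.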